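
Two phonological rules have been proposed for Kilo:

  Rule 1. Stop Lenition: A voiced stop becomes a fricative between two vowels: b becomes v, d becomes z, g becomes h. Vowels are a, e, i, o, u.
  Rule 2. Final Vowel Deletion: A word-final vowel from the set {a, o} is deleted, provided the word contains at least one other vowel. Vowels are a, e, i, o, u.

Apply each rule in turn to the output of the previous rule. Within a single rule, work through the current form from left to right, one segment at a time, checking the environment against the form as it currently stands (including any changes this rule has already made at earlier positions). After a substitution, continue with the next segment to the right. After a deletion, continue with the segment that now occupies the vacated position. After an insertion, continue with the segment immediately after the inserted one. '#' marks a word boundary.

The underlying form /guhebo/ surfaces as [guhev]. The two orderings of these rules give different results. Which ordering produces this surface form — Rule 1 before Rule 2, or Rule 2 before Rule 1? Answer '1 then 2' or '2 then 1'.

Order 1 then 2:
  1 Stop Lenition: [guhebo] → [guhevo]
  2 Final Vowel Deletion: [guhevo] → [guhev]
  result: [guhev]
Order 2 then 1:
  2 Final Vowel Deletion: [guhebo] → [guheb]
  1 Stop Lenition: no change — [guheb]
  result: [guheb]

1 then 2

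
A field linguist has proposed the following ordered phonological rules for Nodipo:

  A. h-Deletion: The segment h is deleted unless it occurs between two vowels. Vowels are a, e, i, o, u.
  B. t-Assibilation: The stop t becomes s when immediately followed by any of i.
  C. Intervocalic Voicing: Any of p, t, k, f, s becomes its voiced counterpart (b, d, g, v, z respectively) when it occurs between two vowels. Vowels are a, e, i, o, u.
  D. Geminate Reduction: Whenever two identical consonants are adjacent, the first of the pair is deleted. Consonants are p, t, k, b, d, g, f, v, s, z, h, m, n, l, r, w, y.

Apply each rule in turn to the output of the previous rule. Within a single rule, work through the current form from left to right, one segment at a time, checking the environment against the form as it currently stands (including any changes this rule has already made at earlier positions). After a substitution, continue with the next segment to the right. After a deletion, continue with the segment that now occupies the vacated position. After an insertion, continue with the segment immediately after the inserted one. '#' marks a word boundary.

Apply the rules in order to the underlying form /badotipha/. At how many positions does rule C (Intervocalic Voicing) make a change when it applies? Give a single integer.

2

A h-Deletion: [badotipha] → [badotipa]
B t-Assibilation: [badotipa] → [badosipa]
C Intervocalic Voicing: [badosipa] → [badoziba]
D Geminate Reduction: no change — [badoziba]
Rule C changed 2 position(s).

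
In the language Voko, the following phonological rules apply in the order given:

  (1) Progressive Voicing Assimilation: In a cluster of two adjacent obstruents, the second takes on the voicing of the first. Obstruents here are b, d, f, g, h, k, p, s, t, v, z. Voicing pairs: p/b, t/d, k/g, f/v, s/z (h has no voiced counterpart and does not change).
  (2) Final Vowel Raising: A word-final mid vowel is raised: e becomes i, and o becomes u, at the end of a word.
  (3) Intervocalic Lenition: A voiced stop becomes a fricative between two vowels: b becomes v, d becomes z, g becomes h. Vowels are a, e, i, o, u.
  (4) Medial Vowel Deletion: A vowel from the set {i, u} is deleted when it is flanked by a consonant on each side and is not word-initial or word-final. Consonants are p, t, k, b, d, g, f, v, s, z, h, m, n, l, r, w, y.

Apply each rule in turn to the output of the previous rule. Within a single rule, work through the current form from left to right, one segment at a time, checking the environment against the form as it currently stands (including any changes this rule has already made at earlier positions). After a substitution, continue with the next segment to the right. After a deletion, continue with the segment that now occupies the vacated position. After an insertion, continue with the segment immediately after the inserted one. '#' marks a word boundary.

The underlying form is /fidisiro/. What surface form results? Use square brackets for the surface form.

(1) Progressive Voicing Assimilation: no change — [fidisiro]
(2) Final Vowel Raising: [fidisiro] → [fidisiru]
(3) Intervocalic Lenition: [fidisiru] → [fizisiru]
(4) Medial Vowel Deletion: [fizisiru] → [fzsru]

[fzsru]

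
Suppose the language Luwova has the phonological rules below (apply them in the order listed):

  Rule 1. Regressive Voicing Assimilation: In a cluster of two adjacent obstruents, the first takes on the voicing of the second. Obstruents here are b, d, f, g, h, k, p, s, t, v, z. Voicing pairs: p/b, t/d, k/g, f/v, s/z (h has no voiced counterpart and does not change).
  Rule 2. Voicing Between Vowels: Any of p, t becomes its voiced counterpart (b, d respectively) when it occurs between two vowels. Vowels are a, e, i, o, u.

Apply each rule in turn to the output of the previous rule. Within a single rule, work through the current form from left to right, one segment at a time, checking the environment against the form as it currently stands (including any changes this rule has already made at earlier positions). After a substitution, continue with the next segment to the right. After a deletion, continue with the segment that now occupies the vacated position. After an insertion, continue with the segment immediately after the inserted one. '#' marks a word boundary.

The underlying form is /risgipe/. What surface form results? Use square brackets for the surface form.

Rule 1 Regressive Voicing Assimilation: [risgipe] → [rizgipe]
Rule 2 Voicing Between Vowels: [rizgipe] → [rizgibe]

[rizgibe]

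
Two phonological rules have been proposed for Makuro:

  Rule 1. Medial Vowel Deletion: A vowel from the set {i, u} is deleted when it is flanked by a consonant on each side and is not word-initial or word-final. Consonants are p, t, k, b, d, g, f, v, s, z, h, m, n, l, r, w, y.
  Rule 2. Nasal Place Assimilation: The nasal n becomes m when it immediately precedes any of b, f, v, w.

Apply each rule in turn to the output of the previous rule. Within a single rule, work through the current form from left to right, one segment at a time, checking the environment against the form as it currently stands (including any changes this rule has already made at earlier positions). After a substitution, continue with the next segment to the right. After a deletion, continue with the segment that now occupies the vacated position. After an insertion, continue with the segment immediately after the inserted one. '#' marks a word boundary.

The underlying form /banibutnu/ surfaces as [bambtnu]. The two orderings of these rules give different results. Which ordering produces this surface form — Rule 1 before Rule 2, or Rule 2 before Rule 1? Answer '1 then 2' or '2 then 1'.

1 then 2

Order 1 then 2:
  1 Medial Vowel Deletion: [banibutnu] → [banbtnu]
  2 Nasal Place Assimilation: [banbtnu] → [bambtnu]
  result: [bambtnu]
Order 2 then 1:
  2 Nasal Place Assimilation: no change — [banibutnu]
  1 Medial Vowel Deletion: [banibutnu] → [banbtnu]
  result: [banbtnu]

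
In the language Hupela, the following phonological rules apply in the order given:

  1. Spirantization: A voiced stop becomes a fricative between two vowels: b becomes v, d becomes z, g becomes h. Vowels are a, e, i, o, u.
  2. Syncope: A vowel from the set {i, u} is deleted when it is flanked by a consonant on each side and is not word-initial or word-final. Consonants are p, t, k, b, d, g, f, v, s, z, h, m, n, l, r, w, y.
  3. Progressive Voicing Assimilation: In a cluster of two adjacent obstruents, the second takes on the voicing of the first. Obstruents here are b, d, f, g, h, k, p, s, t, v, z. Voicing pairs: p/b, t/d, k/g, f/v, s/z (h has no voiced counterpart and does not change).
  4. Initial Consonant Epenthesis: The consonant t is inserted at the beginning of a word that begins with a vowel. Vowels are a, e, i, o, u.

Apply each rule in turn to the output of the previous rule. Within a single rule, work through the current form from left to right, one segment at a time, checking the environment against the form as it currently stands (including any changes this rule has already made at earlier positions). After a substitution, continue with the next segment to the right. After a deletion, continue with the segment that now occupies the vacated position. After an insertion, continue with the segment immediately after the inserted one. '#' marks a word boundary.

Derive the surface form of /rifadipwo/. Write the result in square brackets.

[rfazbwo]

1 Spirantization: [rifadipwo] → [rifazipwo]
2 Syncope: [rifazipwo] → [rfazpwo]
3 Progressive Voicing Assimilation: [rfazpwo] → [rfazbwo]
4 Initial Consonant Epenthesis: no change — [rfazbwo]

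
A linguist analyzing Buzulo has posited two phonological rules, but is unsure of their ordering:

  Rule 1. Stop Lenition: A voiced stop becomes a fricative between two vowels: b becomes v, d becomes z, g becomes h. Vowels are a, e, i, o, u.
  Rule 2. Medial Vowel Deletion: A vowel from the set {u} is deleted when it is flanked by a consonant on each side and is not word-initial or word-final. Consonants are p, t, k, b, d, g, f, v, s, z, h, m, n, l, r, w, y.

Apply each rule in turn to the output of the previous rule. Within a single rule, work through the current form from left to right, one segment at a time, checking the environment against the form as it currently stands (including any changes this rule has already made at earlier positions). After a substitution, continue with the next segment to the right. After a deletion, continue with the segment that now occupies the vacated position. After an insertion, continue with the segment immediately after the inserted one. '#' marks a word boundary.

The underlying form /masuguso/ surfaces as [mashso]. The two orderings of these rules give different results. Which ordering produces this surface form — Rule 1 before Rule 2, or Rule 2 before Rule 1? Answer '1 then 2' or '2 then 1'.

Order 1 then 2:
  1 Stop Lenition: [masuguso] → [masuhuso]
  2 Medial Vowel Deletion: [masuhuso] → [mashso]
  result: [mashso]
Order 2 then 1:
  2 Medial Vowel Deletion: [masuguso] → [masgso]
  1 Stop Lenition: no change — [masgso]
  result: [masgso]

1 then 2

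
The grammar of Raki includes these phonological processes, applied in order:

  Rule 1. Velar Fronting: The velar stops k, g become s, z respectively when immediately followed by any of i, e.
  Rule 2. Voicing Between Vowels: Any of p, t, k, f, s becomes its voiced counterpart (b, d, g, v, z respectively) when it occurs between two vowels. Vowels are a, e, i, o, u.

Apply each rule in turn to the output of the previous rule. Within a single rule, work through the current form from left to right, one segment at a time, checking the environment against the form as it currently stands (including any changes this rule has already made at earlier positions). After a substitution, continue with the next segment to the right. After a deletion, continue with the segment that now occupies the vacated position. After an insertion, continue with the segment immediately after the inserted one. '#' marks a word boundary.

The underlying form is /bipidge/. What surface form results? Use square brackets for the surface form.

Rule 1 Velar Fronting: [bipidge] → [bipidze]
Rule 2 Voicing Between Vowels: [bipidze] → [bibidze]

[bibidze]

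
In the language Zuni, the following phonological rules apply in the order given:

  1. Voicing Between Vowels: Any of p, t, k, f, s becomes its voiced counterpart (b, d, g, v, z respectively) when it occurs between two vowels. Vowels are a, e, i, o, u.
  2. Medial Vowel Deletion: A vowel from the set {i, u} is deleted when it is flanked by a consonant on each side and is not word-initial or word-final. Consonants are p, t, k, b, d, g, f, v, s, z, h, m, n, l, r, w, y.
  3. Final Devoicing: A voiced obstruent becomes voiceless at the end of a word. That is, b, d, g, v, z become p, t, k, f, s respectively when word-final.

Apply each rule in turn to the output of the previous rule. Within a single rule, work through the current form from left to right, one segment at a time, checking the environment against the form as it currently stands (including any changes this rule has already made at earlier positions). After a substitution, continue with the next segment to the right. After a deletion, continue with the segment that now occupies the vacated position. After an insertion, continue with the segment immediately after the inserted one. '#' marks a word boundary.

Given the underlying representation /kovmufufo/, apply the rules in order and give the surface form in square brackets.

1 Voicing Between Vowels: [kovmufufo] → [kovmuvuvo]
2 Medial Vowel Deletion: [kovmuvuvo] → [kovmvvo]
3 Final Devoicing: no change — [kovmvvo]

[kovmvvo]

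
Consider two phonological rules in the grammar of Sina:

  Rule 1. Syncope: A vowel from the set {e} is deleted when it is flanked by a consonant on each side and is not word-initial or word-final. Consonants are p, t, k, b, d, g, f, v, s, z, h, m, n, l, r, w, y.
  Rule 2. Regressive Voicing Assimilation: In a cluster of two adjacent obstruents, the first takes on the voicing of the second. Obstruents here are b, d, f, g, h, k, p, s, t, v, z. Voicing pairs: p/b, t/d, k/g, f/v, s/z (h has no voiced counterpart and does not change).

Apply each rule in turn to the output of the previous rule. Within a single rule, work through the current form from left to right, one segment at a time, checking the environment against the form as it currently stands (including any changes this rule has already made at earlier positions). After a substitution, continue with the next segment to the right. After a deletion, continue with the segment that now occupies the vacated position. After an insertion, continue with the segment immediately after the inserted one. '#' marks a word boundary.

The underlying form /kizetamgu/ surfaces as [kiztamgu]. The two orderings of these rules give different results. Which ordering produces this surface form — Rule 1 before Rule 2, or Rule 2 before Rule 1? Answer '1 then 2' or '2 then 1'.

2 then 1

Order 1 then 2:
  1 Syncope: [kizetamgu] → [kiztamgu]
  2 Regressive Voicing Assimilation: [kiztamgu] → [kistamgu]
  result: [kistamgu]
Order 2 then 1:
  2 Regressive Voicing Assimilation: no change — [kizetamgu]
  1 Syncope: [kizetamgu] → [kiztamgu]
  result: [kiztamgu]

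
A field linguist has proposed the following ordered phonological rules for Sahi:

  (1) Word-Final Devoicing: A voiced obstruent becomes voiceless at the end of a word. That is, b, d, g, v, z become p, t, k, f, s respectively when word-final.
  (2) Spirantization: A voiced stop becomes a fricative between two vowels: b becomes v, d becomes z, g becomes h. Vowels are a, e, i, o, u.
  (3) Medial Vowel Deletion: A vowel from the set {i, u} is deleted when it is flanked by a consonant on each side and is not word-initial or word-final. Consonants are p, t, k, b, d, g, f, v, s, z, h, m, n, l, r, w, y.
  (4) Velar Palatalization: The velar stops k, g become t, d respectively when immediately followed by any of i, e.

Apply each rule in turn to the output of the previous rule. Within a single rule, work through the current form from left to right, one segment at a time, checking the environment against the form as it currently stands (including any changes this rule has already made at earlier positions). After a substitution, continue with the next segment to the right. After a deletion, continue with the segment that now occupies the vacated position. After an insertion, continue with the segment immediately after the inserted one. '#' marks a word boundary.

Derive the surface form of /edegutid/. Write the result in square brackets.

(1) Word-Final Devoicing: [edegutid] → [edegutit]
(2) Spirantization: [edegutit] → [ezehutit]
(3) Medial Vowel Deletion: [ezehutit] → [ezehtt]
(4) Velar Palatalization: no change — [ezehtt]

[ezehtt]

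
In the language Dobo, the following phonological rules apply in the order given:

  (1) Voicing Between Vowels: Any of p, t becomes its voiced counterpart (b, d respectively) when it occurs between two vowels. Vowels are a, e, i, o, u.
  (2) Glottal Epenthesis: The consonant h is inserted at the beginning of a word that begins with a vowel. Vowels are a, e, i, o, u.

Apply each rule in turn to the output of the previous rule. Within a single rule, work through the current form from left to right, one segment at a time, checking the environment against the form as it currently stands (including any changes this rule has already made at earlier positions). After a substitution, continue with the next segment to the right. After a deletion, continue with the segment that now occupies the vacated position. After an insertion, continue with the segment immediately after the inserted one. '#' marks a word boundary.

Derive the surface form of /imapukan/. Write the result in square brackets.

[himabukan]

(1) Voicing Between Vowels: [imapukan] → [imabukan]
(2) Glottal Epenthesis: [imabukan] → [himabukan]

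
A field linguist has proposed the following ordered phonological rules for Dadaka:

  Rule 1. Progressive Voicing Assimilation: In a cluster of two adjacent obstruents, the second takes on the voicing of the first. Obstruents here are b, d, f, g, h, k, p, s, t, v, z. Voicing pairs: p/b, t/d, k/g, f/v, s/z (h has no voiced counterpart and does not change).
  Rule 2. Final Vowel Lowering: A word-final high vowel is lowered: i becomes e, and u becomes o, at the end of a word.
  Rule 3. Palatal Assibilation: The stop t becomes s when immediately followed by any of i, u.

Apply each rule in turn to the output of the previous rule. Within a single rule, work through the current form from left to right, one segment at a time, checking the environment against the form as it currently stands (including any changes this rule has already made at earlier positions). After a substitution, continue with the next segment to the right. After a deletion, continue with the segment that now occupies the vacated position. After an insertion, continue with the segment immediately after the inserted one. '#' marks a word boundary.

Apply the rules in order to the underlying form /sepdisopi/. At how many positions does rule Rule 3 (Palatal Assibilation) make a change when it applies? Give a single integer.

1

Rule 1 Progressive Voicing Assimilation: [sepdisopi] → [septisopi]
Rule 2 Final Vowel Lowering: [septisopi] → [septisope]
Rule 3 Palatal Assibilation: [septisope] → [sepsisope]
Rule Rule 3 changed 1 position(s).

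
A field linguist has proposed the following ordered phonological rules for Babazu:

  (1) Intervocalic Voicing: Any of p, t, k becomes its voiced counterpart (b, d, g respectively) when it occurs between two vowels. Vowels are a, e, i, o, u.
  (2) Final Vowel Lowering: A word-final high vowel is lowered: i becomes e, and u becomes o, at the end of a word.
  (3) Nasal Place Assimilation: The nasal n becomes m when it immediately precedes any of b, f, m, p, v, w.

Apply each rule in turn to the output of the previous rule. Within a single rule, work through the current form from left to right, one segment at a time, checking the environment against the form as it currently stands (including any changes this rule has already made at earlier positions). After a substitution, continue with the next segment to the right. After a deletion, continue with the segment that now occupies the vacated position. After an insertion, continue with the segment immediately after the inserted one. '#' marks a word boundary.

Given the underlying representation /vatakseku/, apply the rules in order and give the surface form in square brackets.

[vadaksego]

(1) Intervocalic Voicing: [vatakseku] → [vadaksegu]
(2) Final Vowel Lowering: [vadaksegu] → [vadaksego]
(3) Nasal Place Assimilation: no change — [vadaksego]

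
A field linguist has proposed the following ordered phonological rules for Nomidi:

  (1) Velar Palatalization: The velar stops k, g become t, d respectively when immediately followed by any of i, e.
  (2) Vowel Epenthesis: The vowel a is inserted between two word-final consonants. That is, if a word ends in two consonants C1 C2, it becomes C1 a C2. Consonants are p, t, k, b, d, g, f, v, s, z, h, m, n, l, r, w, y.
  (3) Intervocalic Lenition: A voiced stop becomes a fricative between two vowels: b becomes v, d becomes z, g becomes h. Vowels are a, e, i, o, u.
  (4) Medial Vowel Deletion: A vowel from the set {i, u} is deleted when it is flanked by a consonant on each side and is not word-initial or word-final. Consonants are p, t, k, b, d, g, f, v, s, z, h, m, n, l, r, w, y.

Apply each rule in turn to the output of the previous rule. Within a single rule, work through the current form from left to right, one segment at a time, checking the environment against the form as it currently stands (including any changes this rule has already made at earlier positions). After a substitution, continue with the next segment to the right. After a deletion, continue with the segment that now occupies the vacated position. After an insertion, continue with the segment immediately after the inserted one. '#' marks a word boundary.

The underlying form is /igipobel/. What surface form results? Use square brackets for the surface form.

[izpovel]

(1) Velar Palatalization: [igipobel] → [idipobel]
(2) Vowel Epenthesis: no change — [idipobel]
(3) Intervocalic Lenition: [idipobel] → [izipovel]
(4) Medial Vowel Deletion: [izipovel] → [izpovel]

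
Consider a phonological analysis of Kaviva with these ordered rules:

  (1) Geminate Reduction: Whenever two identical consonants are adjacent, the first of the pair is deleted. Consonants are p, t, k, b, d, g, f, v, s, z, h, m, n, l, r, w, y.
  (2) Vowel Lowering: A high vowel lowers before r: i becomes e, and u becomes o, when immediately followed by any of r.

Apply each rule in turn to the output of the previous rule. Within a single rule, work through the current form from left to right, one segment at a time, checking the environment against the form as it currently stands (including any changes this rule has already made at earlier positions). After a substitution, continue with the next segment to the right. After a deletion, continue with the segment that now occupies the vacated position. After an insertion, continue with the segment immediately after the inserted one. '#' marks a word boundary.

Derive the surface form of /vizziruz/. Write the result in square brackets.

[vizeruz]

(1) Geminate Reduction: [vizziruz] → [viziruz]
(2) Vowel Lowering: [viziruz] → [vizeruz]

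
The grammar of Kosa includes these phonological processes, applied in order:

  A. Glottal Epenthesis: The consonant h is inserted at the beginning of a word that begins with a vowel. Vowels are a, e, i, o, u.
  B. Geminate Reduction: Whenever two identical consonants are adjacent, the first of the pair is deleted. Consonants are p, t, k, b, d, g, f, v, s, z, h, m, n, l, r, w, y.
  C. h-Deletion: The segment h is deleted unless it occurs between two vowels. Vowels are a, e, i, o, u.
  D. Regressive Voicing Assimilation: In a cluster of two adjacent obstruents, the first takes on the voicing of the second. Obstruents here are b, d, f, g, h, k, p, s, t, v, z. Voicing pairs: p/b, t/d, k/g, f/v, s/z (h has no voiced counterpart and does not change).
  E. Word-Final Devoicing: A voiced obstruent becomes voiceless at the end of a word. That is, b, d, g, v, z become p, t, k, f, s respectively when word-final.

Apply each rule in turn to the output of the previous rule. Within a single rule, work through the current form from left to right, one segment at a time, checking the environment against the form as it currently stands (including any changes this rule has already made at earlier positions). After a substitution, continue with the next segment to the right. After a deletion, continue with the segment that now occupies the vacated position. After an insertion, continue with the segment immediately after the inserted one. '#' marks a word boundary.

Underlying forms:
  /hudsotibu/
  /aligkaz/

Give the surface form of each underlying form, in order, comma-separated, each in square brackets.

/hudsotibu/:
  A Glottal Epenthesis: no change — [hudsotibu]
  B Geminate Reduction: no change — [hudsotibu]
  C h-Deletion: [hudsotibu] → [udsotibu]
  D Regressive Voicing Assimilation: [udsotibu] → [utsotibu]
  E Word-Final Devoicing: no change — [utsotibu]
/aligkaz/:
  A Glottal Epenthesis: [aligkaz] → [haligkaz]
  B Geminate Reduction: no change — [haligkaz]
  C h-Deletion: [haligkaz] → [aligkaz]
  D Regressive Voicing Assimilation: [aligkaz] → [alikkaz]
  E Word-Final Devoicing: [alikkaz] → [alikkas]

[utsotibu], [alikkas]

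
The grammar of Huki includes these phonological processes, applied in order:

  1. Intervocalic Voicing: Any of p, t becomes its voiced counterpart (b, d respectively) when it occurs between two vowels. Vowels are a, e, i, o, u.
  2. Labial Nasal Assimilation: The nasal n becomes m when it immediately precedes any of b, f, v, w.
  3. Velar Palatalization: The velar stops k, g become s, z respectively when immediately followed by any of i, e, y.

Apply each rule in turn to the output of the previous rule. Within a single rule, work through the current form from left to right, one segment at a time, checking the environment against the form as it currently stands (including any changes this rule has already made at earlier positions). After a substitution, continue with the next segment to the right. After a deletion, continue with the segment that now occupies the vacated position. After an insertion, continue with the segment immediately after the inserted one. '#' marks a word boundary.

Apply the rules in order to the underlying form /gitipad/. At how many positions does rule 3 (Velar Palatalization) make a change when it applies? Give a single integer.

1

1 Intervocalic Voicing: [gitipad] → [gidibad]
2 Labial Nasal Assimilation: no change — [gidibad]
3 Velar Palatalization: [gidibad] → [zidibad]
Rule 3 changed 1 position(s).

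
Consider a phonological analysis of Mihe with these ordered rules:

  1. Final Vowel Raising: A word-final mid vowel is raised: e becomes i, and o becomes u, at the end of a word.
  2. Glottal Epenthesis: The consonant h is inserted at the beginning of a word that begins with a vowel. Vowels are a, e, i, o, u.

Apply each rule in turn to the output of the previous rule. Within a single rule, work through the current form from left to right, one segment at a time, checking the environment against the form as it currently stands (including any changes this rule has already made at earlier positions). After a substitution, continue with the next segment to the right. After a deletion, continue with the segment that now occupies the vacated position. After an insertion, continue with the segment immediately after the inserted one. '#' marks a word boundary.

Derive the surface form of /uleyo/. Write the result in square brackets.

1 Final Vowel Raising: [uleyo] → [uleyu]
2 Glottal Epenthesis: [uleyu] → [huleyu]

[huleyu]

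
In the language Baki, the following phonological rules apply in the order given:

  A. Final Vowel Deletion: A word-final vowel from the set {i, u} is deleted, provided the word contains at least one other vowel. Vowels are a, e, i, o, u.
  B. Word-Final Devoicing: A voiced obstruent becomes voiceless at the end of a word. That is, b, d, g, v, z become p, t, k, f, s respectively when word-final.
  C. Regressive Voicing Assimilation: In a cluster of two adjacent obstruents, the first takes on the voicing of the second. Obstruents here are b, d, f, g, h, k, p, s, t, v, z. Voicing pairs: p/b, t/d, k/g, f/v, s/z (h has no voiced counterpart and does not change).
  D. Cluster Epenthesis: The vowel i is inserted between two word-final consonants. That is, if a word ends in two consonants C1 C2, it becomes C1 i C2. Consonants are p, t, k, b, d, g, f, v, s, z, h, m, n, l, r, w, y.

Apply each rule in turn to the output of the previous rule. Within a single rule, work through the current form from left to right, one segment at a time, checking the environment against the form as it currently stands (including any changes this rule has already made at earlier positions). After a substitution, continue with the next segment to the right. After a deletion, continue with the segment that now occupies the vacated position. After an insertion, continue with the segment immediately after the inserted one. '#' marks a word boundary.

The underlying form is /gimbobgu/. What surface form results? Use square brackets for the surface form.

[gimbopik]

A Final Vowel Deletion: [gimbobgu] → [gimbobg]
B Word-Final Devoicing: [gimbobg] → [gimbobk]
C Regressive Voicing Assimilation: [gimbobk] → [gimbopk]
D Cluster Epenthesis: [gimbopk] → [gimbopik]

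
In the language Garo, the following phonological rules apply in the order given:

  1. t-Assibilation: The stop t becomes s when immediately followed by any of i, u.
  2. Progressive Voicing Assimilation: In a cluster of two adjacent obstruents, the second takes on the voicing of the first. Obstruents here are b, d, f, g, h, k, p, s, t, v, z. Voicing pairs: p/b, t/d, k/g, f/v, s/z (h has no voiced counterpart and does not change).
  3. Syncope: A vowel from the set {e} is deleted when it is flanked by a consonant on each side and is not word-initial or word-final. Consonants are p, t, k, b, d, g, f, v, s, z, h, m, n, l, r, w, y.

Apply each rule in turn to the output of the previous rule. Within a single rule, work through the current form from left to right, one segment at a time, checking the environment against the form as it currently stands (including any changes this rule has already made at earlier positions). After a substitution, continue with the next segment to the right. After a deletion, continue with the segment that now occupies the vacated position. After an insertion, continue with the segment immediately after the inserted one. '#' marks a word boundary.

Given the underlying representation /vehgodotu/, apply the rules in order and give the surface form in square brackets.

1 t-Assibilation: [vehgodotu] → [vehgodosu]
2 Progressive Voicing Assimilation: [vehgodosu] → [vehkodosu]
3 Syncope: [vehkodosu] → [vhkodosu]

[vhkodosu]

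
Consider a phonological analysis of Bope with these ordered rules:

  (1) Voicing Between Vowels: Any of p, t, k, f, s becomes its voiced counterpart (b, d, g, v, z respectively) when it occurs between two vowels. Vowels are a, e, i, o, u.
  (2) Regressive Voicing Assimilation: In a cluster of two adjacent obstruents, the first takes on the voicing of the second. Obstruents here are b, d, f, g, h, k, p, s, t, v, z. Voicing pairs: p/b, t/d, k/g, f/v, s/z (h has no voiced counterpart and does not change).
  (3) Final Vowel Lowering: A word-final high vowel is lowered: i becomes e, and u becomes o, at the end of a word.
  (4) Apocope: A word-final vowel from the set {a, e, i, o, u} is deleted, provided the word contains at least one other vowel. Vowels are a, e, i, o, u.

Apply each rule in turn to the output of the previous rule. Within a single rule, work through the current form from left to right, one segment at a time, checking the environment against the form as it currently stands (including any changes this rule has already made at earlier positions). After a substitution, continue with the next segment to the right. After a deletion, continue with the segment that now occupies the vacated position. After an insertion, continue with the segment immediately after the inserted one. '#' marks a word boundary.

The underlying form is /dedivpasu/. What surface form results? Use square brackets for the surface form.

(1) Voicing Between Vowels: [dedivpasu] → [dedivpazu]
(2) Regressive Voicing Assimilation: [dedivpazu] → [dedifpazu]
(3) Final Vowel Lowering: [dedifpazu] → [dedifpazo]
(4) Apocope: [dedifpazo] → [dedifpaz]

[dedifpaz]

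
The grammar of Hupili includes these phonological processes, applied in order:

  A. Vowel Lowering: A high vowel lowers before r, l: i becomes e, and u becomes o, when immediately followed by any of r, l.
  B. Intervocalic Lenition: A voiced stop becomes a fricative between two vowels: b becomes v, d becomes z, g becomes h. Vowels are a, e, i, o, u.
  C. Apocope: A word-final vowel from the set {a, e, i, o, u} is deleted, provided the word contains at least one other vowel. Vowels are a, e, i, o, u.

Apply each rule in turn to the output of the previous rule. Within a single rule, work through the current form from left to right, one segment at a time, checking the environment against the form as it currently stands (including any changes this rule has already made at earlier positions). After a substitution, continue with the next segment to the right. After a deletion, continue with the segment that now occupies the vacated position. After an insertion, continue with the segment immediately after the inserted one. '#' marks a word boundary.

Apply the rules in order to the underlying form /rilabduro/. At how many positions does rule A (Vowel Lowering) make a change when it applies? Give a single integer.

A Vowel Lowering: [rilabduro] → [relabdoro]
B Intervocalic Lenition: no change — [relabdoro]
C Apocope: [relabdoro] → [relabdor]
Rule A changed 2 position(s).

2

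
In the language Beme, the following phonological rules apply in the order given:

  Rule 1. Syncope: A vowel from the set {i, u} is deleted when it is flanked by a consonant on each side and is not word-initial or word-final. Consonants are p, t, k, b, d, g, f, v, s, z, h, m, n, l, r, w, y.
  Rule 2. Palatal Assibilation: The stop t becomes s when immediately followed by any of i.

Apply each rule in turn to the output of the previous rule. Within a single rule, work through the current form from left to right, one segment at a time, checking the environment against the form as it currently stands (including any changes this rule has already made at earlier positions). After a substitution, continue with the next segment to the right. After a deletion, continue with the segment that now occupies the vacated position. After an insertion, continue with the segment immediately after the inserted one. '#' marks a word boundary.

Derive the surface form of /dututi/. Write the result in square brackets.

Rule 1 Syncope: [dututi] → [dtti]
Rule 2 Palatal Assibilation: [dtti] → [dtsi]

[dtsi]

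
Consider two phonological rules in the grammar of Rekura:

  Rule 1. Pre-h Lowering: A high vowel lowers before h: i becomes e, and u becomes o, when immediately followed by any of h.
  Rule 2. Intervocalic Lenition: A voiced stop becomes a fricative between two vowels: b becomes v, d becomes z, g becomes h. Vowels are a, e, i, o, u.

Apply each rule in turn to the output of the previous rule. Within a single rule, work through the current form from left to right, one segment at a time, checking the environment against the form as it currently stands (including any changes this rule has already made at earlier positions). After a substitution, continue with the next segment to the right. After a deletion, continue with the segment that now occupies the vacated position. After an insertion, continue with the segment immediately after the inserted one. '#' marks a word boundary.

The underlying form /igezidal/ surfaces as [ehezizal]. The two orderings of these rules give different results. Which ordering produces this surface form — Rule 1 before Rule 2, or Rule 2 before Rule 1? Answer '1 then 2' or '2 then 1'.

Order 1 then 2:
  1 Pre-h Lowering: no change — [igezidal]
  2 Intervocalic Lenition: [igezidal] → [ihezizal]
  result: [ihezizal]
Order 2 then 1:
  2 Intervocalic Lenition: [igezidal] → [ihezizal]
  1 Pre-h Lowering: [ihezizal] → [ehezizal]
  result: [ehezizal]

2 then 1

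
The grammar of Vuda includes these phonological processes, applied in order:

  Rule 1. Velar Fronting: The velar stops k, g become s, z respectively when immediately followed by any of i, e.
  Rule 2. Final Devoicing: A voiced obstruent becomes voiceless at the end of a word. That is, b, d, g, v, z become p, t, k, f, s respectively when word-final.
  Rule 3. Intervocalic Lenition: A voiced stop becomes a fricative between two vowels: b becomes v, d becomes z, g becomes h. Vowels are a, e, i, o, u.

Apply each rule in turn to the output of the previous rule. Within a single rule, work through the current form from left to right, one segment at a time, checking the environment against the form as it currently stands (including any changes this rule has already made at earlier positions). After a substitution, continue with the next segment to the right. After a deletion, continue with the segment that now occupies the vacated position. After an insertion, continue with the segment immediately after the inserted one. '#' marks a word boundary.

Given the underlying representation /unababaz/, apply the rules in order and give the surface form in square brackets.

[unavavas]

Rule 1 Velar Fronting: no change — [unababaz]
Rule 2 Final Devoicing: [unababaz] → [unababas]
Rule 3 Intervocalic Lenition: [unababas] → [unavavas]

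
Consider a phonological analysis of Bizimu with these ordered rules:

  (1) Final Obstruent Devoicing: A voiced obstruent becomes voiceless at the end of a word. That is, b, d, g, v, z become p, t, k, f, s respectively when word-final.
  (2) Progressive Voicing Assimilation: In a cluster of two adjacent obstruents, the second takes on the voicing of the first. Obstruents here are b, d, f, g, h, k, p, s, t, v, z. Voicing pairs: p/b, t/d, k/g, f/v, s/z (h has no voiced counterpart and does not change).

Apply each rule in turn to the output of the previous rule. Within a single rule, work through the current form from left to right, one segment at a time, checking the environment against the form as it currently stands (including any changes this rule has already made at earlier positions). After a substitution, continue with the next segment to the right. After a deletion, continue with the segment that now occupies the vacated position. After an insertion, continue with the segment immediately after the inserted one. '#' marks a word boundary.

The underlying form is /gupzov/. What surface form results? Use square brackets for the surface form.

(1) Final Obstruent Devoicing: [gupzov] → [gupzof]
(2) Progressive Voicing Assimilation: [gupzof] → [gupsof]

[gupsof]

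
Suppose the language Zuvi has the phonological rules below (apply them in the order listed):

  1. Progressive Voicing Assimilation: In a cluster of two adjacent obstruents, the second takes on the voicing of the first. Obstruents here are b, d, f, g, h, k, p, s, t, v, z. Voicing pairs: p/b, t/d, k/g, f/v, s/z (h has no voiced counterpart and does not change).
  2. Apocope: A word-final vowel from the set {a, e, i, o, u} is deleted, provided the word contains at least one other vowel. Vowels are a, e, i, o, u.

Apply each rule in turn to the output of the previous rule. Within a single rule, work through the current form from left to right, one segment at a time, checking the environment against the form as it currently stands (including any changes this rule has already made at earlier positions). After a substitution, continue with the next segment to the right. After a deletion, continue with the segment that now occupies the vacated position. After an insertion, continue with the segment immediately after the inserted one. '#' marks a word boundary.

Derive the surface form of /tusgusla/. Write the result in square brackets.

1 Progressive Voicing Assimilation: [tusgusla] → [tuskusla]
2 Apocope: [tuskusla] → [tuskusl]

[tuskusl]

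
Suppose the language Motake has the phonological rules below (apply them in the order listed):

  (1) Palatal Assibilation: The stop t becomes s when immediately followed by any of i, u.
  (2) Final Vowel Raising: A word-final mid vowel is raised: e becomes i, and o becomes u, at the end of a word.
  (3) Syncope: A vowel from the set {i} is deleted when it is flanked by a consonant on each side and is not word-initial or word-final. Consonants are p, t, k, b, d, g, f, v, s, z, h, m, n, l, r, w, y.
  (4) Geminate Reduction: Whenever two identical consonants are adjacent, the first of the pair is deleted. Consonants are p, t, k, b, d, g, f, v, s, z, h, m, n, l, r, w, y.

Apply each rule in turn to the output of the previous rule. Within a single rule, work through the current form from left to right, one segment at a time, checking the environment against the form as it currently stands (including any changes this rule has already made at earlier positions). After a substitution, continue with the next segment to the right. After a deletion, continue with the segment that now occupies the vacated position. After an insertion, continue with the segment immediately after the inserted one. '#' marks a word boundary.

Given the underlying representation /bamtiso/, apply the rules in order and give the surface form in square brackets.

(1) Palatal Assibilation: [bamtiso] → [bamsiso]
(2) Final Vowel Raising: [bamsiso] → [bamsisu]
(3) Syncope: [bamsisu] → [bamssu]
(4) Geminate Reduction: [bamssu] → [bamsu]

[bamsu]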